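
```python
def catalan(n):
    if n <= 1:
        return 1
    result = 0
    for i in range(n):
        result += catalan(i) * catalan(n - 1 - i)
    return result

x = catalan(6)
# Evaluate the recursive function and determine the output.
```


catalan(6)
= sum of catalan(i) * catalan(6-1-i) for i in 0..5
First compute sub-values bottom-up:
  catalan(0) = 1, catalan(1) = 1
  catalan(2) = 1*1 + 1*1 = 2
  catalan(3) = 1*2 + 1*1 + 2*1 = 5
  catalan(4) = 1*5 + 1*2 + 2*1 + 5*1 = 14
  catalan(5) = 1*14 + 1*5 + 2*2 + 5*1 + 14*1 = 42
Now catalan(6):
  catalan(0)*catalan(5) = 1*42 = 42
  catalan(1)*catalan(4) = 1*14 = 14
  catalan(2)*catalan(3) = 2*5 = 10
  catalan(3)*catalan(2) = 5*2 = 10
  catalan(4)*catalan(1) = 14*1 = 14
  catalan(5)*catalan(0) = 42*1 = 42
= 42 + 14 + 10 + 10 + 14 + 42
= 132


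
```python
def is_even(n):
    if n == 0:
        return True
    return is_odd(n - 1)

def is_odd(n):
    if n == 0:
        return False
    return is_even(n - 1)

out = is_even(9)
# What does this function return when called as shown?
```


is_even(9)
= is_odd(8)
= is_even(7)
= is_odd(6)
= is_even(5)
= is_odd(4)
= is_even(3)
= is_odd(2)
= is_even(1)
= is_odd(0)
n == 0: return False
= False


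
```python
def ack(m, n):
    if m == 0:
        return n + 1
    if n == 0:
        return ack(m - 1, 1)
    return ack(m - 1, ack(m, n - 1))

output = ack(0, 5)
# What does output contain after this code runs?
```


ack(0, 5)
m == 0: return 5 + 1 = 6
= 6


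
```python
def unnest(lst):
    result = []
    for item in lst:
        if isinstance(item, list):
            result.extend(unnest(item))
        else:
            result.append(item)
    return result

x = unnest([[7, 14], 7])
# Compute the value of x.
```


unnest([[7, 14], 7])
Processing each element:
  [7, 14] is a list -> unnest recursively -> [7, 14]
  7 is not a list -> append 7
= [7, 14, 7]


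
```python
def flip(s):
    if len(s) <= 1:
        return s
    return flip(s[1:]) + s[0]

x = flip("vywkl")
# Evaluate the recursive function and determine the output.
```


flip("vywkl")
= flip("ywkl") + "v"
= flip("wkl") + "y" + "v"
= flip("kl") + "w" + "y" + "v"
= flip("l") + "k" + "w" + "y" + "v"
= "l" + "k" + "w" + "y" + "v"
= "lkwyv"


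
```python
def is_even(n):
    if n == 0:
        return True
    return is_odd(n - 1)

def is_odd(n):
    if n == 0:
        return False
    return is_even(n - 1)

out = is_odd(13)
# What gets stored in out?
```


is_odd(13)
= is_even(12)
= is_odd(11)
= is_even(10)
= is_odd(9)
= is_even(8)
= is_odd(7)
= is_even(6)
= is_odd(5)
= is_even(4)
= is_odd(3)
= is_even(2)
= is_odd(1)
= is_even(0)
n == 0: return True
= True


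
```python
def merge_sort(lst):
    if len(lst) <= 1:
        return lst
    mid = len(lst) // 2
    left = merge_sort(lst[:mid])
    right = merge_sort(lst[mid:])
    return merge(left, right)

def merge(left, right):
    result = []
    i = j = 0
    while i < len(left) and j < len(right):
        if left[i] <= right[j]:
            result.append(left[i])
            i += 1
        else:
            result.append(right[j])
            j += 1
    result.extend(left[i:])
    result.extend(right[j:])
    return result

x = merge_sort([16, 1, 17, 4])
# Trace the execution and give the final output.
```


merge_sort([16, 1, 17, 4])
Split into [16, 1] and [17, 4]
Left sorted: [1, 16]
Right sorted: [4, 17]
Merge [1, 16] and [4, 17]
= [1, 4, 16, 17]


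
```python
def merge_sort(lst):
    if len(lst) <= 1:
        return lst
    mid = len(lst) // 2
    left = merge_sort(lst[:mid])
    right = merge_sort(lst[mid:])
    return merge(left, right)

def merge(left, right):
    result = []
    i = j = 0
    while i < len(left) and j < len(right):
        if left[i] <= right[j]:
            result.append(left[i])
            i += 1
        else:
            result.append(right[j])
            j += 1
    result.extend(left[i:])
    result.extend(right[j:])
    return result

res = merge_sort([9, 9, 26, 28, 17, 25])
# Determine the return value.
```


merge_sort([9, 9, 26, 28, 17, 25])
Split into [9, 9, 26] and [28, 17, 25]
Left sorted: [9, 9, 26]
Right sorted: [17, 25, 28]
Merge [9, 9, 26] and [17, 25, 28]
= [9, 9, 17, 25, 26, 28]


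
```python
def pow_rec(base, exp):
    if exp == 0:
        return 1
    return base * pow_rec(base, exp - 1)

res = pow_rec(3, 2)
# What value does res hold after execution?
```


pow_rec(3, 2)
= 3 * pow_rec(3, 1)
= 3 * 3 * pow_rec(3, 0)
= 3 * 3 * 1
= 9


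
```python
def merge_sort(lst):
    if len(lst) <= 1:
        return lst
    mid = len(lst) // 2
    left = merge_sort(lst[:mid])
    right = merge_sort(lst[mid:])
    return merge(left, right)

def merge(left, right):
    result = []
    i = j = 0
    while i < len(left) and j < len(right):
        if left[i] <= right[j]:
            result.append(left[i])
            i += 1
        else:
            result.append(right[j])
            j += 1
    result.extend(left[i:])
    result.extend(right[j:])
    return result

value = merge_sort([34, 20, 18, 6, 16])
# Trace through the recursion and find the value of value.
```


merge_sort([34, 20, 18, 6, 16])
Split into [34, 20] and [18, 6, 16]
Left sorted: [20, 34]
Right sorted: [6, 16, 18]
Merge [20, 34] and [6, 16, 18]
= [6, 16, 18, 20, 34]


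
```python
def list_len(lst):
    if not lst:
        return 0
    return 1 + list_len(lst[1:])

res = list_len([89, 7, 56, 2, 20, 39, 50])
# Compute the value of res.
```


list_len([89, 7, 56, 2, 20, 39, 50])
= 1 + list_len([7, 56, 2, 20, 39, 50])
= 1 + 1 + list_len([56, 2, 20, 39, 50])
= 1 + 1 + 1 + list_len([2, 20, 39, 50])
= 1 + 1 + 1 + 1 + list_len([20, 39, 50])
= 1 + 1 + 1 + 1 + 1 + list_len([39, 50])
= 1 + 1 + 1 + 1 + 1 + 1 + list_len([50])
= 1 + 1 + 1 + 1 + 1 + 1 + 1 + list_len([])
= 1 + 1 + 1 + 1 + 1 + 1 + 1 + 0
= 7


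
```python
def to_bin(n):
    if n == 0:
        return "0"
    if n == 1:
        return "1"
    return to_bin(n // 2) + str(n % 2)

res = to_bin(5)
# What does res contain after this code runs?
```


to_bin(5)
= to_bin(2) + "1"
= to_bin(1) + "0" + "1"
= "1" + "0" + "1"
= "101"


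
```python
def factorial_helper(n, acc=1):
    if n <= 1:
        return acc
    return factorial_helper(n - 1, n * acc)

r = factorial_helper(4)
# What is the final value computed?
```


factorial_helper(4, 1)
= factorial_helper(3, 4 * 1) = factorial_helper(3, 4)
= factorial_helper(2, 3 * 4) = factorial_helper(2, 12)
= factorial_helper(1, 2 * 12) = factorial_helper(1, 24)
n <= 1, return acc = 24


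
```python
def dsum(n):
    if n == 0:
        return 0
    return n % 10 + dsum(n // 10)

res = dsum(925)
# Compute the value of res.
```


dsum(925)
= 5 + dsum(92)
= 5 + 2 + dsum(9)
= 5 + 2 + 9 + dsum(0)
= 5 + 2 + 9 + 0
= 16


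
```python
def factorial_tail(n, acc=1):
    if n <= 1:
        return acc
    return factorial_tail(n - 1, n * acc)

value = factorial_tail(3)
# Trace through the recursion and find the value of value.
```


factorial_tail(3, 1)
= factorial_tail(2, 3 * 1) = factorial_tail(2, 3)
= factorial_tail(1, 2 * 3) = factorial_tail(1, 6)
n <= 1, return acc = 6


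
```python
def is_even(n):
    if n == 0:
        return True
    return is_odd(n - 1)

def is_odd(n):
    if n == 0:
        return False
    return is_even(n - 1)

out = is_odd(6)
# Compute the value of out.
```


is_odd(6)
= is_even(5)
= is_odd(4)
= is_even(3)
= is_odd(2)
= is_even(1)
= is_odd(0)
n == 0: return False
= False


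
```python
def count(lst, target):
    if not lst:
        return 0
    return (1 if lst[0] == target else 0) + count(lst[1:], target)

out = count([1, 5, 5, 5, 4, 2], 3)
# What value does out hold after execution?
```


count([1, 5, 5, 5, 4, 2], 3)
lst[0]=1 != 3: 0 + count([5, 5, 5, 4, 2], 3)
lst[0]=5 != 3: 0 + count([5, 5, 4, 2], 3)
lst[0]=5 != 3: 0 + count([5, 4, 2], 3)
lst[0]=5 != 3: 0 + count([4, 2], 3)
lst[0]=4 != 3: 0 + count([2], 3)
lst[0]=2 != 3: 0 + count([], 3)
= 0


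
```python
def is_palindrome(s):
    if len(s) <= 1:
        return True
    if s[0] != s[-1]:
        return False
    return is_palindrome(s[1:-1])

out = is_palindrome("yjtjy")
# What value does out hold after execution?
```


is_palindrome("yjtjy")
"yjtjy": s[0]='y' == s[-1]='y' -> is_palindrome("jtj")
"jtj": s[0]='j' == s[-1]='j' -> is_palindrome("t")
"t": len <= 1 -> True
= True


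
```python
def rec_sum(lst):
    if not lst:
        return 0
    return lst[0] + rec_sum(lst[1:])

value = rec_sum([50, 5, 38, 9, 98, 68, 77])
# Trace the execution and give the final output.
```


rec_sum([50, 5, 38, 9, 98, 68, 77])
= 50 + rec_sum([5, 38, 9, 98, 68, 77])
= 50 + 5 + rec_sum([38, 9, 98, 68, 77])
= 50 + 5 + 38 + rec_sum([9, 98, 68, 77])
= 50 + 5 + 38 + 9 + rec_sum([98, 68, 77])
= 50 + 5 + 38 + 9 + 98 + rec_sum([68, 77])
= 50 + 5 + 38 + 9 + 98 + 68 + rec_sum([77])
= 50 + 5 + 38 + 9 + 98 + 68 + 77 + rec_sum([])
= 50 + 5 + 38 + 9 + 98 + 68 + 77 + 0
= 345


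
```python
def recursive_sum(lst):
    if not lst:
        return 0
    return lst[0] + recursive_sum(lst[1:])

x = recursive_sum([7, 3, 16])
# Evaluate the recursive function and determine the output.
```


recursive_sum([7, 3, 16])
= 7 + recursive_sum([3, 16])
= 7 + 3 + recursive_sum([16])
= 7 + 3 + 16 + recursive_sum([])
= 7 + 3 + 16 + 0
= 26


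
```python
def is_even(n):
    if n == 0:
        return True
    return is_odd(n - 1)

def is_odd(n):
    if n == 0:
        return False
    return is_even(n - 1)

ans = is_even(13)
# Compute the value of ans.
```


is_even(13)
= is_odd(12)
= is_even(11)
= is_odd(10)
= is_even(9)
= is_odd(8)
= is_even(7)
= is_odd(6)
= is_even(5)
= is_odd(4)
= is_even(3)
= is_odd(2)
= is_even(1)
= is_odd(0)
n == 0: return False
= False


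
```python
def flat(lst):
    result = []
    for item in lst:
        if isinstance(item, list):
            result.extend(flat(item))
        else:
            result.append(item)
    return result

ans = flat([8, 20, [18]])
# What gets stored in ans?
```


flat([8, 20, [18]])
Processing each element:
  8 is not a list -> append 8
  20 is not a list -> append 20
  [18] is a list -> flat recursively -> [18]
= [8, 20, 18]


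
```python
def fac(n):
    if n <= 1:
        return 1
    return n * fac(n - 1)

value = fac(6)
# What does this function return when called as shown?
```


fac(6)
= 6 * fac(5)
= 6 * 5 * fac(4)
= 6 * 5 * 4 * fac(3)
= 6 * 5 * 4 * 3 * fac(2)
= 6 * 5 * 4 * 3 * 2 * fac(1)
= 6 * 5 * 4 * 3 * 2 * 1
= 720


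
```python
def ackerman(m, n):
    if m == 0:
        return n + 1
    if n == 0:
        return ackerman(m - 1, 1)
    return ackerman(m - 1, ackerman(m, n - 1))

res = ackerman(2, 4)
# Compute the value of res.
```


ackerman(2, 4)
= ackerman(1, ackerman(2, 3))
First compute ackerman(2, 3) = 9
= ackerman(1, 9)
= 11


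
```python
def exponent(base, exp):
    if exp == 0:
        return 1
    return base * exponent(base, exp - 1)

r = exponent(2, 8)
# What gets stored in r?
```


exponent(2, 8)
= 2 * exponent(2, 7)
= 2 * 2 * exponent(2, 6)
= 2 * 2 * 2 * exponent(2, 5)
= 2 * 2 * 2 * 2 * exponent(2, 4)
= 2 * 2 * 2 * 2 * 2 * exponent(2, 3)
= 2 * 2 * 2 * 2 * 2 * 2 * exponent(2, 2)
= 2 * 2 * 2 * 2 * 2 * 2 * 2 * exponent(2, 1)
= 2 * 2 * 2 * 2 * 2 * 2 * 2 * 2 * exponent(2, 0)
= 2 * 2 * 2 * 2 * 2 * 2 * 2 * 2 * 1
= 256


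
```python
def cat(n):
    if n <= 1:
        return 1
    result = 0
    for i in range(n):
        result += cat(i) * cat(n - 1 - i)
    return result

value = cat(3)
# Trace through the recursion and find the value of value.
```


cat(3)
= sum of cat(i) * cat(3-1-i) for i in 0..2
First compute sub-values bottom-up:
  cat(0) = 1, cat(1) = 1
  cat(2) = 1*1 + 1*1 = 2
Now cat(3):
  cat(0)*cat(2) = 1*2 = 2
  cat(1)*cat(1) = 1*1 = 1
  cat(2)*cat(0) = 2*1 = 2
= 2 + 1 + 2
= 5


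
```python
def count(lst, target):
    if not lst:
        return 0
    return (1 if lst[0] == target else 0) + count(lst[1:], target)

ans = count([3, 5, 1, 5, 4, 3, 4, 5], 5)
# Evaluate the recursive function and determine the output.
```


count([3, 5, 1, 5, 4, 3, 4, 5], 5)
lst[0]=3 != 5: 0 + count([5, 1, 5, 4, 3, 4, 5], 5)
lst[0]=5 == 5: 1 + count([1, 5, 4, 3, 4, 5], 5)
lst[0]=1 != 5: 0 + count([5, 4, 3, 4, 5], 5)
lst[0]=5 == 5: 1 + count([4, 3, 4, 5], 5)
lst[0]=4 != 5: 0 + count([3, 4, 5], 5)
lst[0]=3 != 5: 0 + count([4, 5], 5)
lst[0]=4 != 5: 0 + count([5], 5)
lst[0]=5 == 5: 1 + count([], 5)
= 3


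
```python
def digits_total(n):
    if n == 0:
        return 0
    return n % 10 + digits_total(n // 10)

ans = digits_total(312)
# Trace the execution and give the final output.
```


digits_total(312)
= 2 + digits_total(31)
= 2 + 1 + digits_total(3)
= 2 + 1 + 3 + digits_total(0)
= 2 + 1 + 3 + 0
= 6


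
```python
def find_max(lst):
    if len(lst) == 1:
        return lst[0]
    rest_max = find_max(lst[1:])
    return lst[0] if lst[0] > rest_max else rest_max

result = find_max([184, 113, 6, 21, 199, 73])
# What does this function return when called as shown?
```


find_max([184, 113, 6, 21, 199, 73])
= compare 184 with find_max([113, 6, 21, 199, 73])
= compare 113 with find_max([6, 21, 199, 73])
= compare 6 with find_max([21, 199, 73])
= compare 21 with find_max([199, 73])
= compare 199 with find_max([73])
Base: find_max([73]) = 73
compare 199 with 73: max = 199
compare 21 with 199: max = 199
compare 6 with 199: max = 199
compare 113 with 199: max = 199
compare 184 with 199: max = 199
= 199


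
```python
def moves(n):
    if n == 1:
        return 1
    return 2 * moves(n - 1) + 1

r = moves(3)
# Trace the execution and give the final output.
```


moves(3)
= 2 * moves(2) + 1
= 2 * (2 * moves(1) + 1) + 1
Now compute bottom-up:
moves(1) = 1
moves(2) = 2 * 1 + 1 = 3
moves(3) = 2 * 3 + 1 = 7
= 7


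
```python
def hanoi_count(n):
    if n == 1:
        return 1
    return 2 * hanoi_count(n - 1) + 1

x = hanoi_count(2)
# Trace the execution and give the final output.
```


hanoi_count(2)
= 2 * hanoi_count(1) + 1
Now compute bottom-up:
hanoi_count(1) = 1
hanoi_count(2) = 2 * 1 + 1 = 3
= 3


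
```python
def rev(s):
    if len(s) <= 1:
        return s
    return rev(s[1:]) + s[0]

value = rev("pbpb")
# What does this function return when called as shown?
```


rev("pbpb")
= rev("bpb") + "p"
= rev("pb") + "b" + "p"
= rev("b") + "p" + "b" + "p"
= "b" + "p" + "b" + "p"
= "bpbp"


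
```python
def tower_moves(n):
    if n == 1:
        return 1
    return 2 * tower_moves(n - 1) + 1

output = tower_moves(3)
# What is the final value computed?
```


tower_moves(3)
= 2 * tower_moves(2) + 1
= 2 * (2 * tower_moves(1) + 1) + 1
Now compute bottom-up:
tower_moves(1) = 1
tower_moves(2) = 2 * 1 + 1 = 3
tower_moves(3) = 2 * 3 + 1 = 7
= 7


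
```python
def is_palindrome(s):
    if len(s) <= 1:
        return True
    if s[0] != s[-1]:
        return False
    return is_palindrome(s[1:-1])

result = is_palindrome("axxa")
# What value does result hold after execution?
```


is_palindrome("axxa")
"axxa": s[0]='a' == s[-1]='a' -> is_palindrome("xx")
"xx": s[0]='x' == s[-1]='x' -> is_palindrome("")
"": len <= 1 -> True
= True


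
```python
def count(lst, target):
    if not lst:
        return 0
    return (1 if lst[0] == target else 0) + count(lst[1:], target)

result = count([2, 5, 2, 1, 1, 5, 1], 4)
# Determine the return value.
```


count([2, 5, 2, 1, 1, 5, 1], 4)
lst[0]=2 != 4: 0 + count([5, 2, 1, 1, 5, 1], 4)
lst[0]=5 != 4: 0 + count([2, 1, 1, 5, 1], 4)
lst[0]=2 != 4: 0 + count([1, 1, 5, 1], 4)
lst[0]=1 != 4: 0 + count([1, 5, 1], 4)
lst[0]=1 != 4: 0 + count([5, 1], 4)
lst[0]=5 != 4: 0 + count([1], 4)
lst[0]=1 != 4: 0 + count([], 4)
= 0


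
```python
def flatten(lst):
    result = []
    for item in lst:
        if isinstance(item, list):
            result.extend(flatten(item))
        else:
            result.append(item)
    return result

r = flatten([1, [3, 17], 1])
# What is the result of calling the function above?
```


flatten([1, [3, 17], 1])
Processing each element:
  1 is not a list -> append 1
  [3, 17] is a list -> flatten recursively -> [3, 17]
  1 is not a list -> append 1
= [1, 3, 17, 1]


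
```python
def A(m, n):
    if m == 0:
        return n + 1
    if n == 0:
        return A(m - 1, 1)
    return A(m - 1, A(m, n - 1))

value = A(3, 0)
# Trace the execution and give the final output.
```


A(3, 0)
n == 0: return A(2, 1)
= A(2, 1) = 5
= 5


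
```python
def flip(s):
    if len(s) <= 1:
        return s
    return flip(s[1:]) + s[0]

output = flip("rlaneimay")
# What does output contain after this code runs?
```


flip("rlaneimay")
= flip("laneimay") + "r"
= flip("aneimay") + "l" + "r"
= flip("neimay") + "a" + "l" + "r"
= flip("eimay") + "n" + "a" + "l" + "r"
= flip("imay") + "e" + "n" + "a" + "l" + "r"
= flip("may") + "i" + "e" + "n" + "a" + "l" + "r"
= flip("ay") + "m" + "i" + "e" + "n" + "a" + "l" + "r"
= flip("y") + "a" + "m" + "i" + "e" + "n" + "a" + "l" + "r"
= "y" + "a" + "m" + "i" + "e" + "n" + "a" + "l" + "r"
= "yamienalr"


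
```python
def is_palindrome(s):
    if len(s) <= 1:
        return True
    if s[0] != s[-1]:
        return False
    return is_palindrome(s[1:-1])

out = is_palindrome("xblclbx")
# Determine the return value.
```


is_palindrome("xblclbx")
"xblclbx": s[0]='x' == s[-1]='x' -> is_palindrome("blclb")
"blclb": s[0]='b' == s[-1]='b' -> is_palindrome("lcl")
"lcl": s[0]='l' == s[-1]='l' -> is_palindrome("c")
"c": len <= 1 -> True
= True


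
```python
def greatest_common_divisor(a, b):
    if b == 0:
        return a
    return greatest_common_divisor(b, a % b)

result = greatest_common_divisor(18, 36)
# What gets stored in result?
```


greatest_common_divisor(18, 36)
= greatest_common_divisor(36, 18 % 36) = greatest_common_divisor(36, 18)
= greatest_common_divisor(18, 36 % 18) = greatest_common_divisor(18, 0)
b == 0, return a = 18


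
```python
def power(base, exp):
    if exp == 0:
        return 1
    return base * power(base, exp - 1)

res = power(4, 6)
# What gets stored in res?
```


power(4, 6)
= 4 * power(4, 5)
= 4 * 4 * power(4, 4)
= 4 * 4 * 4 * power(4, 3)
= 4 * 4 * 4 * 4 * power(4, 2)
= 4 * 4 * 4 * 4 * 4 * power(4, 1)
= 4 * 4 * 4 * 4 * 4 * 4 * power(4, 0)
= 4 * 4 * 4 * 4 * 4 * 4 * 1
= 4096


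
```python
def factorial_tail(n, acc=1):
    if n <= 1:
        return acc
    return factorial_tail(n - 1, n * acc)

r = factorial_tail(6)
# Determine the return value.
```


factorial_tail(6, 1)
= factorial_tail(5, 6 * 1) = factorial_tail(5, 6)
= factorial_tail(4, 5 * 6) = factorial_tail(4, 30)
= factorial_tail(3, 4 * 30) = factorial_tail(3, 120)
= factorial_tail(2, 3 * 120) = factorial_tail(2, 360)
= factorial_tail(1, 2 * 360) = factorial_tail(1, 720)
n <= 1, return acc = 720


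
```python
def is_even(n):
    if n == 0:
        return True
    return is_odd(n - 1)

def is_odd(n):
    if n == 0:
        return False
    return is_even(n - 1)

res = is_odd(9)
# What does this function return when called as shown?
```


is_odd(9)
= is_even(8)
= is_odd(7)
= is_even(6)
= is_odd(5)
= is_even(4)
= is_odd(3)
= is_even(2)
= is_odd(1)
= is_even(0)
n == 0: return True
= True


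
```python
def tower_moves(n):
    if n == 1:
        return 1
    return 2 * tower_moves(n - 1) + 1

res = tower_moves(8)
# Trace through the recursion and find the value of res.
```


tower_moves(8)
= 2 * tower_moves(7) + 1
= 2 * (2 * tower_moves(6) + 1) + 1
= 2 * (2 * (2 * tower_moves(5) + 1) + 1) + 1
= 2 * (2 * (2 * (2 * tower_moves(4) + 1) + 1) + 1) + 1
= 2 * (2 * (2 * (2 * (2 * tower_moves(3) + 1) + 1) + 1) + 1) + 1
= 2 * (2 * (2 * (2 * (2 * (2 * tower_moves(2) + 1) + 1) + 1) + 1) + 1) + 1
= 2 * (2 * (2 * (2 * (2 * (2 * (2 * tower_moves(1) + 1) + 1) + 1) + 1) + 1) + 1) + 1
Now compute bottom-up:
tower_moves(1) = 1
tower_moves(2) = 2 * 1 + 1 = 3
tower_moves(3) = 2 * 3 + 1 = 7
tower_moves(4) = 2 * 7 + 1 = 15
tower_moves(5) = 2 * 15 + 1 = 31
tower_moves(6) = 2 * 31 + 1 = 63
tower_moves(7) = 2 * 63 + 1 = 127
tower_moves(8) = 2 * 127 + 1 = 255
= 255


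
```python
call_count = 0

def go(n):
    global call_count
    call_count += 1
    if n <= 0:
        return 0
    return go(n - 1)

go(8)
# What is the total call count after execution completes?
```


go(8) calls go(7) calls ... calls go(0)
Total calls: 8 + 1 (for base case) = 9


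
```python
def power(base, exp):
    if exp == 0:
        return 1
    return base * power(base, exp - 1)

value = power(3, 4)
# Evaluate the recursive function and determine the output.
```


power(3, 4)
= 3 * power(3, 3)
= 3 * 3 * power(3, 2)
= 3 * 3 * 3 * power(3, 1)
= 3 * 3 * 3 * 3 * power(3, 0)
= 3 * 3 * 3 * 3 * 1
= 81


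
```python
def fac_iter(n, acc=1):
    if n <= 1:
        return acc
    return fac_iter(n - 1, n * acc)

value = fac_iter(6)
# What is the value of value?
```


fac_iter(6, 1)
= fac_iter(5, 6 * 1) = fac_iter(5, 6)
= fac_iter(4, 5 * 6) = fac_iter(4, 30)
= fac_iter(3, 4 * 30) = fac_iter(3, 120)
= fac_iter(2, 3 * 120) = fac_iter(2, 360)
= fac_iter(1, 2 * 360) = fac_iter(1, 720)
n <= 1, return acc = 720


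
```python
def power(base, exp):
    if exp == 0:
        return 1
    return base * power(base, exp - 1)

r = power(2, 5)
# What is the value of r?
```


power(2, 5)
= 2 * power(2, 4)
= 2 * 2 * power(2, 3)
= 2 * 2 * 2 * power(2, 2)
= 2 * 2 * 2 * 2 * power(2, 1)
= 2 * 2 * 2 * 2 * 2 * power(2, 0)
= 2 * 2 * 2 * 2 * 2 * 1
= 32


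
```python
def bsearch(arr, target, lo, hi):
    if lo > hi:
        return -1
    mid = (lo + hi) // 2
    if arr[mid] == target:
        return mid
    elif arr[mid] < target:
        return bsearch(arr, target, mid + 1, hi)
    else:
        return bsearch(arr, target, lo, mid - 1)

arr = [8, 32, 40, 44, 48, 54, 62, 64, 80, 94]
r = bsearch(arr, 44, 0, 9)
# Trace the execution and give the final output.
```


bsearch(arr, 44, 0, 9)
lo=0, hi=9, mid=4, arr[mid]=48
48 > 44, search left half
lo=0, hi=3, mid=1, arr[mid]=32
32 < 44, search right half
lo=2, hi=3, mid=2, arr[mid]=40
40 < 44, search right half
lo=3, hi=3, mid=3, arr[mid]=44
arr[3] == 44, found at index 3
= 3


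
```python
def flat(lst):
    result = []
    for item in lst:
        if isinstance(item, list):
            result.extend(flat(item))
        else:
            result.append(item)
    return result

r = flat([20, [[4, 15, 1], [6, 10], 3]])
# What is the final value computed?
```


flat([20, [[4, 15, 1], [6, 10], 3]])
Processing each element:
  20 is not a list -> append 20
  [[4, 15, 1], [6, 10], 3] is a list -> flat recursively -> [4, 15, 1, 6, 10, 3]
= [20, 4, 15, 1, 6, 10, 3]


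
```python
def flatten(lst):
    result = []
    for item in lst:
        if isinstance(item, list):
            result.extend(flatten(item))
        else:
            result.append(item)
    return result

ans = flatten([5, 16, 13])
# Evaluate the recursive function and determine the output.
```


flatten([5, 16, 13])
Processing each element:
  5 is not a list -> append 5
  16 is not a list -> append 16
  13 is not a list -> append 13
= [5, 16, 13]


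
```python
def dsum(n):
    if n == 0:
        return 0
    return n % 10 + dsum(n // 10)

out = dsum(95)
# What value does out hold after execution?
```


dsum(95)
= 5 + dsum(9)
= 5 + 9 + dsum(0)
= 5 + 9 + 0
= 14


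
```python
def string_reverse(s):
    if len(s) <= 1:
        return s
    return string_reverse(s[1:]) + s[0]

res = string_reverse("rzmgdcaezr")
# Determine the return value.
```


string_reverse("rzmgdcaezr")
= string_reverse("zmgdcaezr") + "r"
= string_reverse("mgdcaezr") + "z" + "r"
= string_reverse("gdcaezr") + "m" + "z" + "r"
= string_reverse("dcaezr") + "g" + "m" + "z" + "r"
= string_reverse("caezr") + "d" + "g" + "m" + "z" + "r"
= string_reverse("aezr") + "c" + "d" + "g" + "m" + "z" + "r"
= string_reverse("ezr") + "a" + "c" + "d" + "g" + "m" + "z" + "r"
= string_reverse("zr") + "e" + "a" + "c" + "d" + "g" + "m" + "z" + "r"
= string_reverse("r") + "z" + "e" + "a" + "c" + "d" + "g" + "m" + "z" + "r"
= "r" + "z" + "e" + "a" + "c" + "d" + "g" + "m" + "z" + "r"
= "rzeacdgmzr"


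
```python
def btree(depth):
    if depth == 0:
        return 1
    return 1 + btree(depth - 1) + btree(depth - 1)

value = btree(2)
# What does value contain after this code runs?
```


btree(2)
= 1 + btree(1) + btree(1)
= 1 + 2 * btree(1)
btree(k) = 2^(k+1) - 1
btree(0) = 1
btree(1) = 3
btree(2) = 7
btree(2) = 2^3 - 1 = 7


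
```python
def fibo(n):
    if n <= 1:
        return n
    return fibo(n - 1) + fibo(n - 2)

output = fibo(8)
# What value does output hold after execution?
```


fibo(8)
= fibo(7) + fibo(6)
= (fibo(6) + fibo(5)) + fibo(6)
Computing bottom-up: fibo(0)=0, fibo(1)=1, fibo(2)=1, fibo(3)=2, fibo(4)=3, fibo(5)=5, fibo(6)=8, fibo(7)=13, fibo(8)=21
= 21


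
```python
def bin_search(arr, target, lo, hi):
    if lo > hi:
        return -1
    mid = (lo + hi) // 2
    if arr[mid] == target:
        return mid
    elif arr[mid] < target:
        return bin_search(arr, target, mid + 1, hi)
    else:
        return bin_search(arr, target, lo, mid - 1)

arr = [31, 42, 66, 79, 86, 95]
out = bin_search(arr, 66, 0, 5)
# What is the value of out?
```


bin_search(arr, 66, 0, 5)
lo=0, hi=5, mid=2, arr[mid]=66
arr[2] == 66, found at index 2
= 2


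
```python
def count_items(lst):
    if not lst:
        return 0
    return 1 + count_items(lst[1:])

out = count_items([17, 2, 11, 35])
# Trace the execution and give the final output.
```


count_items([17, 2, 11, 35])
= 1 + count_items([2, 11, 35])
= 1 + 1 + count_items([11, 35])
= 1 + 1 + 1 + count_items([35])
= 1 + 1 + 1 + 1 + count_items([])
= 1 + 1 + 1 + 1 + 0
= 4


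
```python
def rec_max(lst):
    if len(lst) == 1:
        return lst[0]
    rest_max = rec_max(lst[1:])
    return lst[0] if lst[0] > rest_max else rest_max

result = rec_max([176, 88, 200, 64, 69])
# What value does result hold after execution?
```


rec_max([176, 88, 200, 64, 69])
= compare 176 with rec_max([88, 200, 64, 69])
= compare 88 with rec_max([200, 64, 69])
= compare 200 with rec_max([64, 69])
= compare 64 with rec_max([69])
Base: rec_max([69]) = 69
compare 64 with 69: max = 69
compare 200 with 69: max = 200
compare 88 with 200: max = 200
compare 176 with 200: max = 200
= 200


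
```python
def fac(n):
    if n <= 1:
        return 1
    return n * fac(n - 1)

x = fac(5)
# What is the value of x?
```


fac(5)
= 5 * fac(4)
= 5 * 4 * fac(3)
= 5 * 4 * 3 * fac(2)
= 5 * 4 * 3 * 2 * fac(1)
= 5 * 4 * 3 * 2 * 1
= 120


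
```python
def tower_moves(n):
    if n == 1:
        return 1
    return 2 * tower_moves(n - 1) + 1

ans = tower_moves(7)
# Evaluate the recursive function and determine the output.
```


tower_moves(7)
= 2 * tower_moves(6) + 1
= 2 * (2 * tower_moves(5) + 1) + 1
= 2 * (2 * (2 * tower_moves(4) + 1) + 1) + 1
= 2 * (2 * (2 * (2 * tower_moves(3) + 1) + 1) + 1) + 1
= 2 * (2 * (2 * (2 * (2 * tower_moves(2) + 1) + 1) + 1) + 1) + 1
= 2 * (2 * (2 * (2 * (2 * (2 * tower_moves(1) + 1) + 1) + 1) + 1) + 1) + 1
Now compute bottom-up:
tower_moves(1) = 1
tower_moves(2) = 2 * 1 + 1 = 3
tower_moves(3) = 2 * 3 + 1 = 7
tower_moves(4) = 2 * 7 + 1 = 15
tower_moves(5) = 2 * 15 + 1 = 31
tower_moves(6) = 2 * 31 + 1 = 63
tower_moves(7) = 2 * 63 + 1 = 127
= 127


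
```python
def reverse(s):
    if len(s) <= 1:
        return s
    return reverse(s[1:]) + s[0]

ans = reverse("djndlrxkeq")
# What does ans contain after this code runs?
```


reverse("djndlrxkeq")
= reverse("jndlrxkeq") + "d"
= reverse("ndlrxkeq") + "j" + "d"
= reverse("dlrxkeq") + "n" + "j" + "d"
= reverse("lrxkeq") + "d" + "n" + "j" + "d"
= reverse("rxkeq") + "l" + "d" + "n" + "j" + "d"
= reverse("xkeq") + "r" + "l" + "d" + "n" + "j" + "d"
= reverse("keq") + "x" + "r" + "l" + "d" + "n" + "j" + "d"
= reverse("eq") + "k" + "x" + "r" + "l" + "d" + "n" + "j" + "d"
= reverse("q") + "e" + "k" + "x" + "r" + "l" + "d" + "n" + "j" + "d"
= "q" + "e" + "k" + "x" + "r" + "l" + "d" + "n" + "j" + "d"
= "qekxrldnjd"


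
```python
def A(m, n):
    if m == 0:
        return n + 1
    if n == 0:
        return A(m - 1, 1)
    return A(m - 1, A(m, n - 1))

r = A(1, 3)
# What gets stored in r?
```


A(1, 3)
= A(0, A(1, 2))
First compute A(1, 2) = 4
= A(0, 4)
= 5


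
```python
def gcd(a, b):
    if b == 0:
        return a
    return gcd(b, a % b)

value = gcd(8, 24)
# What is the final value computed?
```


gcd(8, 24)
= gcd(24, 8 % 24) = gcd(24, 8)
= gcd(8, 24 % 8) = gcd(8, 0)
b == 0, return a = 8


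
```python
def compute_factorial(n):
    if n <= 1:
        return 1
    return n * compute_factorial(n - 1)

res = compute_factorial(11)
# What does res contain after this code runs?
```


compute_factorial(11)
= 11 * compute_factorial(10)
= 11 * 10 * compute_factorial(9)
= 11 * 10 * 9 * compute_factorial(8)
= 11 * 10 * 9 * 8 * compute_factorial(7)
= 11 * 10 * 9 * 8 * 7 * compute_factorial(6)
= 11 * 10 * 9 * 8 * 7 * 6 * compute_factorial(5)
= 11 * 10 * 9 * 8 * 7 * 6 * 5 * compute_factorial(4)
= 11 * 10 * 9 * 8 * 7 * 6 * 5 * 4 * compute_factorial(3)
= 11 * 10 * 9 * 8 * 7 * 6 * 5 * 4 * 3 * compute_factorial(2)
= 11 * 10 * 9 * 8 * 7 * 6 * 5 * 4 * 3 * 2 * compute_factorial(1)
= 11 * 10 * 9 * 8 * 7 * 6 * 5 * 4 * 3 * 2 * 1
= 39916800


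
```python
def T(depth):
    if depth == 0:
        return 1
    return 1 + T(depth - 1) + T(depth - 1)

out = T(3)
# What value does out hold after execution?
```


T(3)
= 1 + T(2) + T(2)
= 1 + 2 * T(2)
T(k) = 2^(k+1) - 1
T(0) = 1
T(1) = 3
T(2) = 7
T(3) = 15
T(3) = 2^4 - 1 = 15


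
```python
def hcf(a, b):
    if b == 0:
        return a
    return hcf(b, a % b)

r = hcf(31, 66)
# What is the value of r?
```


hcf(31, 66)
= hcf(66, 31 % 66) = hcf(66, 31)
= hcf(31, 66 % 31) = hcf(31, 4)
= hcf(4, 31 % 4) = hcf(4, 3)
= hcf(3, 4 % 3) = hcf(3, 1)
= hcf(1, 3 % 1) = hcf(1, 0)
b == 0, return a = 1


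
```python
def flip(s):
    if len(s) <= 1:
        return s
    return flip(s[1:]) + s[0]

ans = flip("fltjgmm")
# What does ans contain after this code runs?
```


flip("fltjgmm")
= flip("ltjgmm") + "f"
= flip("tjgmm") + "l" + "f"
= flip("jgmm") + "t" + "l" + "f"
= flip("gmm") + "j" + "t" + "l" + "f"
= flip("mm") + "g" + "j" + "t" + "l" + "f"
= flip("m") + "m" + "g" + "j" + "t" + "l" + "f"
= "m" + "m" + "g" + "j" + "t" + "l" + "f"
= "mmgjtlf"


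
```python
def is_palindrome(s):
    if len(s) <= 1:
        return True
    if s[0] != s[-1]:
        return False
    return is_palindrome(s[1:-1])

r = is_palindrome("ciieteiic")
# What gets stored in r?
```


is_palindrome("ciieteiic")
"ciieteiic": s[0]='c' == s[-1]='c' -> is_palindrome("iieteii")
"iieteii": s[0]='i' == s[-1]='i' -> is_palindrome("ietei")
"ietei": s[0]='i' == s[-1]='i' -> is_palindrome("ete")
"ete": s[0]='e' == s[-1]='e' -> is_palindrome("t")
"t": len <= 1 -> True
= True


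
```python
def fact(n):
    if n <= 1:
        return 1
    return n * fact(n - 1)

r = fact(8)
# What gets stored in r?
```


fact(8)
= 8 * fact(7)
= 8 * 7 * fact(6)
= 8 * 7 * 6 * fact(5)
= 8 * 7 * 6 * 5 * fact(4)
= 8 * 7 * 6 * 5 * 4 * fact(3)
= 8 * 7 * 6 * 5 * 4 * 3 * fact(2)
= 8 * 7 * 6 * 5 * 4 * 3 * 2 * fact(1)
= 8 * 7 * 6 * 5 * 4 * 3 * 2 * 1
= 40320


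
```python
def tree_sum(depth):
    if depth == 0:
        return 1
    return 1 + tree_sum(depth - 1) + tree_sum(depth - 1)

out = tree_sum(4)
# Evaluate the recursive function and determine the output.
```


tree_sum(4)
= 1 + tree_sum(3) + tree_sum(3)
= 1 + 2 * tree_sum(3)
tree_sum(k) = 2^(k+1) - 1
tree_sum(0) = 1
tree_sum(1) = 3
tree_sum(2) = 7
tree_sum(3) = 15
tree_sum(4) = 31
tree_sum(4) = 2^5 - 1 = 31


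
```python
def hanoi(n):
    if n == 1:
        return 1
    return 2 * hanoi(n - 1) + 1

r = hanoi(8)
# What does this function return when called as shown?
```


hanoi(8)
= 2 * hanoi(7) + 1
= 2 * (2 * hanoi(6) + 1) + 1
= 2 * (2 * (2 * hanoi(5) + 1) + 1) + 1
= 2 * (2 * (2 * (2 * hanoi(4) + 1) + 1) + 1) + 1
= 2 * (2 * (2 * (2 * (2 * hanoi(3) + 1) + 1) + 1) + 1) + 1
= 2 * (2 * (2 * (2 * (2 * (2 * hanoi(2) + 1) + 1) + 1) + 1) + 1) + 1
= 2 * (2 * (2 * (2 * (2 * (2 * (2 * hanoi(1) + 1) + 1) + 1) + 1) + 1) + 1) + 1
Now compute bottom-up:
hanoi(1) = 1
hanoi(2) = 2 * 1 + 1 = 3
hanoi(3) = 2 * 3 + 1 = 7
hanoi(4) = 2 * 7 + 1 = 15
hanoi(5) = 2 * 15 + 1 = 31
hanoi(6) = 2 * 31 + 1 = 63
hanoi(7) = 2 * 63 + 1 = 127
hanoi(8) = 2 * 127 + 1 = 255
= 255


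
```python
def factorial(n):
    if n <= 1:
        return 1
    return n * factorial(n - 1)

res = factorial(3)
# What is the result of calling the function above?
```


factorial(3)
= 3 * factorial(2)
= 3 * 2 * factorial(1)
= 3 * 2 * 1
= 6


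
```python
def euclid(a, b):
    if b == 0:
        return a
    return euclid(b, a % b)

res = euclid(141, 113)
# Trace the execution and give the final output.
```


euclid(141, 113)
= euclid(113, 141 % 113) = euclid(113, 28)
= euclid(28, 113 % 28) = euclid(28, 1)
= euclid(1, 28 % 1) = euclid(1, 0)
b == 0, return a = 1


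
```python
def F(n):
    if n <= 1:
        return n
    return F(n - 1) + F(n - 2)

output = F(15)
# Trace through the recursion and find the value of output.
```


F(15)
= F(14) + F(13)
= (F(13) + F(12)) + F(13)
Computing bottom-up: F(0)=0, F(1)=1, F(2)=1, F(3)=2, F(4)=3, F(5)=5, F(6)=8, F(7)=13, F(8)=21, F(9)=34, F(10)=55, F(11)=89, F(12)=144, F(13)=233, F(14)=377, F(15)=610
= 610


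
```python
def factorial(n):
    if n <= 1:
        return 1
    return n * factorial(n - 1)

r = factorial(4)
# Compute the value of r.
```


factorial(4)
= 4 * factorial(3)
= 4 * 3 * factorial(2)
= 4 * 3 * 2 * factorial(1)
= 4 * 3 * 2 * 1
= 24


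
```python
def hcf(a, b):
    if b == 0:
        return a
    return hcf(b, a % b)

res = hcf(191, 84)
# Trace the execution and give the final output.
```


hcf(191, 84)
= hcf(84, 191 % 84) = hcf(84, 23)
= hcf(23, 84 % 23) = hcf(23, 15)
= hcf(15, 23 % 15) = hcf(15, 8)
= hcf(8, 15 % 8) = hcf(8, 7)
= hcf(7, 8 % 7) = hcf(7, 1)
= hcf(1, 7 % 1) = hcf(1, 0)
b == 0, return a = 1


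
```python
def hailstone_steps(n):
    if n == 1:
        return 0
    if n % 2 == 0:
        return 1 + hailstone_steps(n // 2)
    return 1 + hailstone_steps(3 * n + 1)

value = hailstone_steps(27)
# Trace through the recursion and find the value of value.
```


hailstone_steps(27)
27 is odd -> 3*27+1 = 82 -> hailstone_steps(82)
82 is even -> hailstone_steps(41)
41 is odd -> 3*41+1 = 124 -> hailstone_steps(124)
124 is even -> hailstone_steps(62)
62 is even -> hailstone_steps(31)
31 is odd -> 3*31+1 = 94 -> hailstone_steps(94)
94 is even -> hailstone_steps(47)
47 is odd -> 3*47+1 = 142 -> hailstone_steps(142)
142 is even -> hailstone_steps(71)
71 is odd -> 3*71+1 = 214 -> hailstone_steps(214)
214 is even -> hailstone_steps(107)
107 is odd -> 3*107+1 = 322 -> hailstone_steps(322)
322 is even -> hailstone_steps(161)
161 is odd -> 3*161+1 = 484 -> hailstone_steps(484)
484 is even -> hailstone_steps(242)
242 is even -> hailstone_steps(121)
121 is odd -> 3*121+1 = 364 -> hailstone_steps(364)
364 is even -> hailstone_steps(182)
182 is even -> hailstone_steps(91)
91 is odd -> 3*91+1 = 274 -> hailstone_steps(274)
274 is even -> hailstone_steps(137)
137 is odd -> 3*137+1 = 412 -> hailstone_steps(412)
412 is even -> hailstone_steps(206)
206 is even -> hailstone_steps(103)
103 is odd -> 3*103+1 = 310 -> hailstone_steps(310)
310 is even -> hailstone_steps(155)
155 is odd -> 3*155+1 = 466 -> hailstone_steps(466)
466 is even -> hailstone_steps(233)
233 is odd -> 3*233+1 = 700 -> hailstone_steps(700)
700 is even -> hailstone_steps(350)
350 is even -> hailstone_steps(175)
175 is odd -> 3*175+1 = 526 -> hailstone_steps(526)
526 is even -> hailstone_steps(263)
263 is odd -> 3*263+1 = 790 -> hailstone_steps(790)
790 is even -> hailstone_steps(395)
395 is odd -> 3*395+1 = 1186 -> hailstone_steps(1186)
1186 is even -> hailstone_steps(593)
593 is odd -> 3*593+1 = 1780 -> hailstone_steps(1780)
1780 is even -> hailstone_steps(890)
890 is even -> hailstone_steps(445)
445 is odd -> 3*445+1 = 1336 -> hailstone_steps(1336)
1336 is even -> hailstone_steps(668)
668 is even -> hailstone_steps(334)
334 is even -> hailstone_steps(167)
167 is odd -> 3*167+1 = 502 -> hailstone_steps(502)
502 is even -> hailstone_steps(251)
251 is odd -> 3*251+1 = 754 -> hailstone_steps(754)
754 is even -> hailstone_steps(377)
377 is odd -> 3*377+1 = 1132 -> hailstone_steps(1132)
1132 is even -> hailstone_steps(566)
566 is even -> hailstone_steps(283)
283 is odd -> 3*283+1 = 850 -> hailstone_steps(850)
850 is even -> hailstone_steps(425)
425 is odd -> 3*425+1 = 1276 -> hailstone_steps(1276)
1276 is even -> hailstone_steps(638)
638 is even -> hailstone_steps(319)
319 is odd -> 3*319+1 = 958 -> hailstone_steps(958)
958 is even -> hailstone_steps(479)
479 is odd -> 3*479+1 = 1438 -> hailstone_steps(1438)
1438 is even -> hailstone_steps(719)
719 is odd -> 3*719+1 = 2158 -> hailstone_steps(2158)
2158 is even -> hailstone_steps(1079)
1079 is odd -> 3*1079+1 = 3238 -> hailstone_steps(3238)
3238 is even -> hailstone_steps(1619)
1619 is odd -> 3*1619+1 = 4858 -> hailstone_steps(4858)
4858 is even -> hailstone_steps(2429)
2429 is odd -> 3*2429+1 = 7288 -> hailstone_steps(7288)
7288 is even -> hailstone_steps(3644)
3644 is even -> hailstone_steps(1822)
1822 is even -> hailstone_steps(911)
911 is odd -> 3*911+1 = 2734 -> hailstone_steps(2734)
2734 is even -> hailstone_steps(1367)
1367 is odd -> 3*1367+1 = 4102 -> hailstone_steps(4102)
4102 is even -> hailstone_steps(2051)
2051 is odd -> 3*2051+1 = 6154 -> hailstone_steps(6154)
6154 is even -> hailstone_steps(3077)
3077 is odd -> 3*3077+1 = 9232 -> hailstone_steps(9232)
9232 is even -> hailstone_steps(4616)
4616 is even -> hailstone_steps(2308)
2308 is even -> hailstone_steps(1154)
1154 is even -> hailstone_steps(577)
577 is odd -> 3*577+1 = 1732 -> hailstone_steps(1732)
1732 is even -> hailstone_steps(866)
866 is even -> hailstone_steps(433)
433 is odd -> 3*433+1 = 1300 -> hailstone_steps(1300)
1300 is even -> hailstone_steps(650)
650 is even -> hailstone_steps(325)
325 is odd -> 3*325+1 = 976 -> hailstone_steps(976)
976 is even -> hailstone_steps(488)
488 is even -> hailstone_steps(244)
244 is even -> hailstone_steps(122)
122 is even -> hailstone_steps(61)
61 is odd -> 3*61+1 = 184 -> hailstone_steps(184)
184 is even -> hailstone_steps(92)
92 is even -> hailstone_steps(46)
46 is even -> hailstone_steps(23)
23 is odd -> 3*23+1 = 70 -> hailstone_steps(70)
70 is even -> hailstone_steps(35)
35 is odd -> 3*35+1 = 106 -> hailstone_steps(106)
106 is even -> hailstone_steps(53)
53 is odd -> 3*53+1 = 160 -> hailstone_steps(160)
160 is even -> hailstone_steps(80)
80 is even -> hailstone_steps(40)
40 is even -> hailstone_steps(20)
20 is even -> hailstone_steps(10)
10 is even -> hailstone_steps(5)
5 is odd -> 3*5+1 = 16 -> hailstone_steps(16)
16 is even -> hailstone_steps(8)
8 is even -> hailstone_steps(4)
4 is even -> hailstone_steps(2)
2 is even -> hailstone_steps(1)
Reached 1 after 111 steps
= 111


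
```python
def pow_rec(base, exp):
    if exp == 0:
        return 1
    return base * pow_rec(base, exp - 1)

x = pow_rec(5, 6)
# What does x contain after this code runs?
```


pow_rec(5, 6)
= 5 * pow_rec(5, 5)
= 5 * 5 * pow_rec(5, 4)
= 5 * 5 * 5 * pow_rec(5, 3)
= 5 * 5 * 5 * 5 * pow_rec(5, 2)
= 5 * 5 * 5 * 5 * 5 * pow_rec(5, 1)
= 5 * 5 * 5 * 5 * 5 * 5 * pow_rec(5, 0)
= 5 * 5 * 5 * 5 * 5 * 5 * 1
= 15625


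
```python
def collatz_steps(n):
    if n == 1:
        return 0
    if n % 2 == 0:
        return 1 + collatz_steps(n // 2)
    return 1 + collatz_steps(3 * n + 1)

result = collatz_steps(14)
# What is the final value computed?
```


collatz_steps(14)
14 is even -> collatz_steps(7)
7 is odd -> 3*7+1 = 22 -> collatz_steps(22)
22 is even -> collatz_steps(11)
11 is odd -> 3*11+1 = 34 -> collatz_steps(34)
34 is even -> collatz_steps(17)
17 is odd -> 3*17+1 = 52 -> collatz_steps(52)
52 is even -> collatz_steps(26)
26 is even -> collatz_steps(13)
13 is odd -> 3*13+1 = 40 -> collatz_steps(40)
40 is even -> collatz_steps(20)
20 is even -> collatz_steps(10)
10 is even -> collatz_steps(5)
5 is odd -> 3*5+1 = 16 -> collatz_steps(16)
16 is even -> collatz_steps(8)
8 is even -> collatz_steps(4)
4 is even -> collatz_steps(2)
2 is even -> collatz_steps(1)
Reached 1 after 17 steps
= 17


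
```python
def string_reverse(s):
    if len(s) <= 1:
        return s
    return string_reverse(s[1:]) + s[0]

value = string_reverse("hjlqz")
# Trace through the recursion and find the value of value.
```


string_reverse("hjlqz")
= string_reverse("jlqz") + "h"
= string_reverse("lqz") + "j" + "h"
= string_reverse("qz") + "l" + "j" + "h"
= string_reverse("z") + "q" + "l" + "j" + "h"
= "z" + "q" + "l" + "j" + "h"
= "zqljh"
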